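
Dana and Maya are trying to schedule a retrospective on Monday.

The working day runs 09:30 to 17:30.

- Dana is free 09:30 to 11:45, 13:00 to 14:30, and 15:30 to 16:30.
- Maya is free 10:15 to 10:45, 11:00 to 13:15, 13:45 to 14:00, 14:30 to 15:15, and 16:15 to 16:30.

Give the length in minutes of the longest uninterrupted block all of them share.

45 minutes

Dana ∩ Maya: 10:15–10:45, 11:00–11:45, 13:00–13:15, 13:45–14:00, 16:15–16:30.
Common window lengths: 30, 45, 15, 15, 15 min; longest is 45.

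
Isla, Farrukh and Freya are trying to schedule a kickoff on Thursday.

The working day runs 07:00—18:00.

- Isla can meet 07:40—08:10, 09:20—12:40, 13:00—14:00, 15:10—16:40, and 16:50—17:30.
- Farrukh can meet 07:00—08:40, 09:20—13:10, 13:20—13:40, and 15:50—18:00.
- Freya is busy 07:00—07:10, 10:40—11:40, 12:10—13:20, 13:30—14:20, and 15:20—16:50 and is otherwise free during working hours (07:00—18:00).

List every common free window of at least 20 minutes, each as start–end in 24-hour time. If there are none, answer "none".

07:40–08:10, 09:20–10:40, 11:40–12:10, 16:50–17:30

Freya free within 07:00–18:00: 07:10–10:40, 11:40–12:10, 13:20–13:30, 14:20–15:20, 16:50–18:00.
Isla ∩ Farrukh: 07:40–08:10, 09:20–12:40, 13:00–13:10, 13:20–13:40, 15:50–16:40, 16:50–17:30.
Isla ∩ Farrukh ∩ Freya: 07:40–08:10, 09:20–10:40, 11:40–12:10, 13:20–13:30, 16:50–17:30.
Windows ≥ 20 min: 07:40–08:10, 09:20–10:40, 11:40–12:10, 16:50–17:30.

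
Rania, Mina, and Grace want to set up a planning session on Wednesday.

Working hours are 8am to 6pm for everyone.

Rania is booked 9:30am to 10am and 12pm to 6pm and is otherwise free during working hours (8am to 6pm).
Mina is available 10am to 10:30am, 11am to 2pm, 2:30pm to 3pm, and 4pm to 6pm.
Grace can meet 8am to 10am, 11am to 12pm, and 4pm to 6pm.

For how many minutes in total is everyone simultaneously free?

Rania free within 08:00–18:00: 08:00–09:30, 10:00–12:00.
Rania ∩ Mina: 10:00–10:30, 11:00–12:00.
Rania ∩ Mina ∩ Grace: 11:00–12:00.
Total common minutes: 60.

60 minutes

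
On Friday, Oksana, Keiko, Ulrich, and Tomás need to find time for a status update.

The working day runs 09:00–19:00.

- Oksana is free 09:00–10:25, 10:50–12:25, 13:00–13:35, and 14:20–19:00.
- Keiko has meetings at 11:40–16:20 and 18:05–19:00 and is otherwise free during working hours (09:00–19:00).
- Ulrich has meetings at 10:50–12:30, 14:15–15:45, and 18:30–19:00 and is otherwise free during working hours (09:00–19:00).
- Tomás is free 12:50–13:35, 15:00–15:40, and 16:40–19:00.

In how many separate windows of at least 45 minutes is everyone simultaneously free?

1

Keiko free within 09:00–19:00: 09:00–11:40, 16:20–18:05.
Ulrich free within 09:00–19:00: 09:00–10:50, 12:30–14:15, 15:45–18:30.
Oksana ∩ Keiko: 09:00–10:25, 10:50–11:40, 16:20–18:05.
Oksana ∩ Keiko ∩ Ulrich: 09:00–10:25, 16:20–18:05.
Oksana ∩ Keiko ∩ Ulrich ∩ Tomás: 16:40–18:05.
Windows ≥ 45 min: 16:40–18:05.
That's 1 window.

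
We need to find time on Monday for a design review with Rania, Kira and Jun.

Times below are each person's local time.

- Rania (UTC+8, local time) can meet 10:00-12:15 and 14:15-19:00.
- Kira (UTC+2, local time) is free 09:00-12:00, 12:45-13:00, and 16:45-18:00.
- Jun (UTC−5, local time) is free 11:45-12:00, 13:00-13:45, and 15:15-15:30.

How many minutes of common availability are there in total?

Rania → UTC: 02:00–04:15, 06:15–11:00.
Kira → UTC: 07:00–10:00, 10:45–11:00, 14:45–16:00.
Jun → UTC: 16:45–17:00, 18:00–18:45, 20:15–20:30.
Rania ∩ Kira: 07:00–10:00, 10:45–11:00.
Rania ∩ Kira ∩ Jun: (none).
Total common minutes: 0.

0 minutes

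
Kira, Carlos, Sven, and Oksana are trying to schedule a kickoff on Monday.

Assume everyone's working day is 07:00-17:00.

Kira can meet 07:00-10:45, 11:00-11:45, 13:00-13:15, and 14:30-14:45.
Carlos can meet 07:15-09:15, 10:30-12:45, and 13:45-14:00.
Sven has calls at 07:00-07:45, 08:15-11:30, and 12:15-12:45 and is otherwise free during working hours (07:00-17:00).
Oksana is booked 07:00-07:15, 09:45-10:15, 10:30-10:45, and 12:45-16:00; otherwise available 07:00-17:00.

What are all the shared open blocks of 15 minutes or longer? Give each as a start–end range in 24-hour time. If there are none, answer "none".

Sven free within 07:00–17:00: 07:45–08:15, 11:30–12:15, 12:45–17:00.
Oksana free within 07:00–17:00: 07:15–09:45, 10:15–10:30, 10:45–12:45, 16:00–17:00.
Kira ∩ Carlos: 07:15–09:15, 10:30–10:45, 11:00–11:45.
Kira ∩ Carlos ∩ Sven: 07:45–08:15, 11:30–11:45.
Kira ∩ Carlos ∩ Sven ∩ Oksana: 07:45–08:15, 11:30–11:45.
Windows ≥ 15 min: 07:45–08:15, 11:30–11:45.

07:45–08:15, 11:30–11:45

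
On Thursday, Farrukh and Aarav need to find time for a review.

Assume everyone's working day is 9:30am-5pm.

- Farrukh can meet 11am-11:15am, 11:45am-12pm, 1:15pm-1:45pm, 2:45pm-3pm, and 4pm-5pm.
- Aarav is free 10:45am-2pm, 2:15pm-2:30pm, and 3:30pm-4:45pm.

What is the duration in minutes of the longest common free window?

45 minutes

Farrukh ∩ Aarav: 11:00–11:15, 11:45–12:00, 13:15–13:45, 16:00–16:45.
Common window lengths: 15, 15, 30, 45 min; longest is 45.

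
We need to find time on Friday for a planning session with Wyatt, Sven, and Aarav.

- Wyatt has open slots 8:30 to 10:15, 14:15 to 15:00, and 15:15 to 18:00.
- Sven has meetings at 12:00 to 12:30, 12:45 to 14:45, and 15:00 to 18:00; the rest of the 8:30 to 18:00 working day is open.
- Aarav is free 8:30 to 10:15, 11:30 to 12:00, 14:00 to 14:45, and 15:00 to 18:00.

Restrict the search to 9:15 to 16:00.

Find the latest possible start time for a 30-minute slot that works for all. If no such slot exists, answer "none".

Sven free within 08:30–18:00: 08:30–12:00, 12:30–12:45, 14:45–15:00.
Wyatt ∩ Sven: 08:30–10:15, 14:45–15:00.
Wyatt ∩ Sven ∩ Aarav: 08:30–10:15.
Restricted to 09:15–16:00: 09:15–10:15.
Windows ≥ 30 min: 09:15–10:15.
Latest start in the last window 09:15–10:15 is 10:15 − 30 min = 09:45.

09:45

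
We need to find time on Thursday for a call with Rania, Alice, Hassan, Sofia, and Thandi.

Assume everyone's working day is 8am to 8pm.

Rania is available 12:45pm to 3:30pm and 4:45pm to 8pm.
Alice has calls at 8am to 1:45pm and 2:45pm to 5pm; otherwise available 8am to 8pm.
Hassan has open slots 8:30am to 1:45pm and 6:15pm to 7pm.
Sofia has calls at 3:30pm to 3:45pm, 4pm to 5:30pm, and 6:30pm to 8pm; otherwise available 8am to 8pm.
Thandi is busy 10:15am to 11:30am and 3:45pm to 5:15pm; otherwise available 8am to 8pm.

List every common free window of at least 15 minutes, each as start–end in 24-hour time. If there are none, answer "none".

18:15–18:30

Alice free within 08:00–20:00: 13:45–14:45, 17:00–20:00.
Sofia free within 08:00–20:00: 08:00–15:30, 15:45–16:00, 17:30–18:30.
Thandi free within 08:00–20:00: 08:00–10:15, 11:30–15:45, 17:15–20:00.
Rania ∩ Alice: 13:45–14:45, 17:00–20:00.
Rania ∩ Alice ∩ Hassan: 18:15–19:00.
Rania ∩ Alice ∩ Hassan ∩ Sofia: 18:15–18:30.
Rania ∩ Alice ∩ Hassan ∩ Sofia ∩ Thandi: 18:15–18:30.
Windows ≥ 15 min: 18:15–18:30.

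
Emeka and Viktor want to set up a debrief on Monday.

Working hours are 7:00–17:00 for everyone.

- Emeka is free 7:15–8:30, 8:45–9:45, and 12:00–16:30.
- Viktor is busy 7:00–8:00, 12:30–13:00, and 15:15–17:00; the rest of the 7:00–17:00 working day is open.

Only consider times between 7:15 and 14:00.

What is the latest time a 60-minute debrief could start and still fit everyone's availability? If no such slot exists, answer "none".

Viktor free within 07:00–17:00: 08:00–12:30, 13:00–15:15.
Emeka ∩ Viktor: 08:00–08:30, 08:45–09:45, 12:00–12:30, 13:00–15:15.
Restricted to 07:15–14:00: 08:00–08:30, 08:45–09:45, 12:00–12:30, 13:00–14:00.
Windows ≥ 60 min: 08:45–09:45, 13:00–14:00.
Latest start in the last window 13:00–14:00 is 14:00 − 60 min = 13:00.

13:00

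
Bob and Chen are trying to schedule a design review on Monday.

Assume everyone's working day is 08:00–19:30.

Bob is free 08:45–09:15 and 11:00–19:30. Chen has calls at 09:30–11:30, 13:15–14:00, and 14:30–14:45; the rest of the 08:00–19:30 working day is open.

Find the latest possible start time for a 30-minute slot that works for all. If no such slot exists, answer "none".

Chen free within 08:00–19:30: 08:00–09:30, 11:30–13:15, 14:00–14:30, 14:45–19:30.
Bob ∩ Chen: 08:45–09:15, 11:30–13:15, 14:00–14:30, 14:45–19:30.
Windows ≥ 30 min: 08:45–09:15, 11:30–13:15, 14:00–14:30, 14:45–19:30.
Latest start in the last window 14:45–19:30 is 19:30 − 30 min = 19:00.

19:00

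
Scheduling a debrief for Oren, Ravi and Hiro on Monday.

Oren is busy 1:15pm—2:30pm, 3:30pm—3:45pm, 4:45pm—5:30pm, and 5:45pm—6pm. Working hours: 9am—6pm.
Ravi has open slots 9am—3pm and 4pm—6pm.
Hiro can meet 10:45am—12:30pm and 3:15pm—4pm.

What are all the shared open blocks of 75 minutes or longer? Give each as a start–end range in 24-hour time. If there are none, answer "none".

10:45–12:30

Oren free within 09:00–18:00: 09:00–13:15, 14:30–15:30, 15:45–16:45, 17:30–17:45.
Oren ∩ Ravi: 09:00–13:15, 14:30–15:00, 16:00–16:45, 17:30–17:45.
Oren ∩ Ravi ∩ Hiro: 10:45–12:30.
Windows ≥ 75 min: 10:45–12:30.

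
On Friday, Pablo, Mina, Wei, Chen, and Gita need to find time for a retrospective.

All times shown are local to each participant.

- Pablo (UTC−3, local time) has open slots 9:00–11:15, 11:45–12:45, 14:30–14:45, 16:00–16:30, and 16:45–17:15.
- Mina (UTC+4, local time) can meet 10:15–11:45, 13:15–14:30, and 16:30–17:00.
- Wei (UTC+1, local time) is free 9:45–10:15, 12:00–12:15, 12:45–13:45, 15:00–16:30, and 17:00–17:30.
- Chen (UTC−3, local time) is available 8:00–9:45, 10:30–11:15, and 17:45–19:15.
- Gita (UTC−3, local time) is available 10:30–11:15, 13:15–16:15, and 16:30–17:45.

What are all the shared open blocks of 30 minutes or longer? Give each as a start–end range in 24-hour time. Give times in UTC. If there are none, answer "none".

Pablo → UTC: 12:00–14:15, 14:45–15:45, 17:30–17:45, 19:00–19:30, 19:45–20:15.
Mina → UTC: 06:15–07:45, 09:15–10:30, 12:30–13:00.
Wei → UTC: 08:45–09:15, 11:00–11:15, 11:45–12:45, 14:00–15:30, 16:00–16:30.
Chen → UTC: 11:00–12:45, 13:30–14:15, 20:45–22:15.
Gita → UTC: 13:30–14:15, 16:15–19:15, 19:30–20:45.
Pablo ∩ Mina: 12:30–13:00.
Pablo ∩ Mina ∩ Wei: 12:30–12:45.
Pablo ∩ Mina ∩ Wei ∩ Chen: 12:30–12:45.
Pablo ∩ Mina ∩ Wei ∩ Chen ∩ Gita: (none).
Windows ≥ 30 min: (none).

none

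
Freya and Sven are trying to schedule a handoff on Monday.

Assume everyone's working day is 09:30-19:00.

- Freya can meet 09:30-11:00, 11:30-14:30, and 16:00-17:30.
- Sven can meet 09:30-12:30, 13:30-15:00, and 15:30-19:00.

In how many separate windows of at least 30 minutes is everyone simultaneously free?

4

Freya ∩ Sven: 09:30–11:00, 11:30–12:30, 13:30–14:30, 16:00–17:30.
Windows ≥ 30 min: 09:30–11:00, 11:30–12:30, 13:30–14:30, 16:00–17:30.
That's 4 windows.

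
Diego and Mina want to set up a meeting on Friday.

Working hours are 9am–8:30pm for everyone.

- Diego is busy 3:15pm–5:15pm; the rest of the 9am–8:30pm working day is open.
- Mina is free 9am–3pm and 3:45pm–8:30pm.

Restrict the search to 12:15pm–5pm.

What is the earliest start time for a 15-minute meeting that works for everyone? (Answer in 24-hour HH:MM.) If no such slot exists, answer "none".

Diego free within 09:00–20:30: 09:00–15:15, 17:15–20:30.
Diego ∩ Mina: 09:00–15:00, 17:15–20:30.
Restricted to 12:15–17:00: 12:15–15:00.
Windows ≥ 15 min: 12:15–15:00.
Earliest such window starts at 12:15.

12:15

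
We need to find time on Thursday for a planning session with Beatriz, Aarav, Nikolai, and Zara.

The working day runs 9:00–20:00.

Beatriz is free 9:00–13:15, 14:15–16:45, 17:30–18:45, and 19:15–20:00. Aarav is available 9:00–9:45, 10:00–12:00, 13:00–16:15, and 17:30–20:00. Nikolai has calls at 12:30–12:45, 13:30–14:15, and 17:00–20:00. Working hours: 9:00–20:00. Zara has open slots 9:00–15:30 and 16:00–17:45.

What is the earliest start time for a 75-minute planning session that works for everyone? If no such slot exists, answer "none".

10:00

Nikolai free within 09:00–20:00: 09:00–12:30, 12:45–13:30, 14:15–17:00.
Beatriz ∩ Aarav: 09:00–09:45, 10:00–12:00, 13:00–13:15, 14:15–16:15, 17:30–18:45, 19:15–20:00.
Beatriz ∩ Aarav ∩ Nikolai: 09:00–09:45, 10:00–12:00, 13:00–13:15, 14:15–16:15.
Beatriz ∩ Aarav ∩ Nikolai ∩ Zara: 09:00–09:45, 10:00–12:00, 13:00–13:15, 14:15–15:30, 16:00–16:15.
Windows ≥ 75 min: 10:00–12:00, 14:15–15:30.
Earliest such window starts at 10:00.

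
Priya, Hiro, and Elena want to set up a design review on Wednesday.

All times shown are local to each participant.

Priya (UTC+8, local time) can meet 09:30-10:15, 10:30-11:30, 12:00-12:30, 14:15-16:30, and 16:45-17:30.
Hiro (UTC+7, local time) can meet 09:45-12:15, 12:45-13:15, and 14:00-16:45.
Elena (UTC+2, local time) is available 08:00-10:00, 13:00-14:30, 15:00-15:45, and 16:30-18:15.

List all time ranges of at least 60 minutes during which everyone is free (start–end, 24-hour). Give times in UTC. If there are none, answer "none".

Priya → UTC: 01:30–02:15, 02:30–03:30, 04:00–04:30, 06:15–08:30, 08:45–09:30.
Hiro → UTC: 02:45–05:15, 05:45–06:15, 07:00–09:45.
Elena → UTC: 06:00–08:00, 11:00–12:30, 13:00–13:45, 14:30–16:15.
Priya ∩ Hiro: 02:45–03:30, 04:00–04:30, 07:00–08:30, 08:45–09:30.
Priya ∩ Hiro ∩ Elena: 07:00–08:00.
Windows ≥ 60 min: 07:00–08:00.

07:00–08:00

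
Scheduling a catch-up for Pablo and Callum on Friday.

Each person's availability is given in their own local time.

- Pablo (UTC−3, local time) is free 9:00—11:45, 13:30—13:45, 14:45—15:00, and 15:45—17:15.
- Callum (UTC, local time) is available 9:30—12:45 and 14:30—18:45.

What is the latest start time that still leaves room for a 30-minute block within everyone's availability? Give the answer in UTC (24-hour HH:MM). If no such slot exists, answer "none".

12:15

Pablo → UTC: 12:00–14:45, 16:30–16:45, 17:45–18:00, 18:45–20:15.
Callum → UTC: 09:30–12:45, 14:30–18:45.
Pablo ∩ Callum: 12:00–12:45, 14:30–14:45, 16:30–16:45, 17:45–18:00.
Windows ≥ 30 min: 12:00–12:45.
Latest start in the last window 12:00–12:45 is 12:45 − 30 min = 12:15.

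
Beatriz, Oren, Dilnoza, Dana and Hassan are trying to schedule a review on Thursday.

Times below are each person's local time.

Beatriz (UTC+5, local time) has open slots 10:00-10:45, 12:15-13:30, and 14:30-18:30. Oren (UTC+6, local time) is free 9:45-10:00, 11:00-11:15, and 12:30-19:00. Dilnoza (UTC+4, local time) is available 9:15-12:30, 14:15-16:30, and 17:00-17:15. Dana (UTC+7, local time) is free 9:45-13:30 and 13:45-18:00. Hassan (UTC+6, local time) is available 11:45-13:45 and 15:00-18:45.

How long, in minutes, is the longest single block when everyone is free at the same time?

Beatriz → UTC: 05:00–05:45, 07:15–08:30, 09:30–13:30.
Oren → UTC: 03:45–04:00, 05:00–05:15, 06:30–13:00.
Dilnoza → UTC: 05:15–08:30, 10:15–12:30, 13:00–13:15.
Dana → UTC: 02:45–06:30, 06:45–11:00.
Hassan → UTC: 05:45–07:45, 09:00–12:45.
Beatriz ∩ Oren: 05:00–05:15, 07:15–08:30, 09:30–13:00.
Beatriz ∩ Oren ∩ Dilnoza: 07:15–08:30, 10:15–12:30.
Beatriz ∩ Oren ∩ Dilnoza ∩ Dana: 07:15–08:30, 10:15–11:00.
Beatriz ∩ Oren ∩ Dilnoza ∩ Dana ∩ Hassan: 07:15–07:45, 10:15–11:00.
Common window lengths: 30, 45 min; longest is 45.

45 minutes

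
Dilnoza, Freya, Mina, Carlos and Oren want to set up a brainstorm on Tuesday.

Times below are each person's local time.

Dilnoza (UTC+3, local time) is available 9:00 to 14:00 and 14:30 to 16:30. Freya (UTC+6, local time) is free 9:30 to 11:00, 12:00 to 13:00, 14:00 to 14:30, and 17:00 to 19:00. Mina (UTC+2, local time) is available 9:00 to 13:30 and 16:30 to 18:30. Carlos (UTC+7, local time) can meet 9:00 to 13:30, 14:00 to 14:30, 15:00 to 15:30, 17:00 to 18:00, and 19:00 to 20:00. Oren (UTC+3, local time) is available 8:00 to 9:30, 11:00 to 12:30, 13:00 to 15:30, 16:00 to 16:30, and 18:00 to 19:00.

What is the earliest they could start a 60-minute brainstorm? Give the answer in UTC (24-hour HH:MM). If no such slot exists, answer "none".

Dilnoza → UTC: 06:00–11:00, 11:30–13:30.
Freya → UTC: 03:30–05:00, 06:00–07:00, 08:00–08:30, 11:00–13:00.
Mina → UTC: 07:00–11:30, 14:30–16:30.
Carlos → UTC: 02:00–06:30, 07:00–07:30, 08:00–08:30, 10:00–11:00, 12:00–13:00.
Oren → UTC: 05:00–06:30, 08:00–09:30, 10:00–12:30, 13:00–13:30, 15:00–16:00.
Dilnoza ∩ Freya: 06:00–07:00, 08:00–08:30, 11:30–13:00.
Dilnoza ∩ Freya ∩ Mina: 08:00–08:30.
Dilnoza ∩ Freya ∩ Mina ∩ Carlos: 08:00–08:30.
Dilnoza ∩ Freya ∩ Mina ∩ Carlos ∩ Oren: 08:00–08:30.
Windows ≥ 60 min: (none).

none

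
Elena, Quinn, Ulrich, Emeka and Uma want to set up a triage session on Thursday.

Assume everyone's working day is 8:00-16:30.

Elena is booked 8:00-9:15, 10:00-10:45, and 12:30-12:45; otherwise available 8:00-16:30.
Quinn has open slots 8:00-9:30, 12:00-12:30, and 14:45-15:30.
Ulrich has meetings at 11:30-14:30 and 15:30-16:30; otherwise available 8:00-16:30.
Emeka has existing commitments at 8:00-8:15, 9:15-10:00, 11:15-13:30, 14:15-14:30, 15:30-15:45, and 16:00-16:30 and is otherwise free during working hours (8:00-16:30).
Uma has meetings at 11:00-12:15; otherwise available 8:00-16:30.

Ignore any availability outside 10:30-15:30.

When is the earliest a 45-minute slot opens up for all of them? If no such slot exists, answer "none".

Elena free within 08:00–16:30: 09:15–10:00, 10:45–12:30, 12:45–16:30.
Ulrich free within 08:00–16:30: 08:00–11:30, 14:30–15:30.
Emeka free within 08:00–16:30: 08:15–09:15, 10:00–11:15, 13:30–14:15, 14:30–15:30, 15:45–16:00.
Uma free within 08:00–16:30: 08:00–11:00, 12:15–16:30.
Elena ∩ Quinn: 09:15–09:30, 12:00–12:30, 14:45–15:30.
Elena ∩ Quinn ∩ Ulrich: 09:15–09:30, 14:45–15:30.
Elena ∩ Quinn ∩ Ulrich ∩ Emeka: 14:45–15:30.
Elena ∩ Quinn ∩ Ulrich ∩ Emeka ∩ Uma: 14:45–15:30.
Restricted to 10:30–15:30: 14:45–15:30.
Windows ≥ 45 min: 14:45–15:30.
Earliest such window starts at 14:45.

14:45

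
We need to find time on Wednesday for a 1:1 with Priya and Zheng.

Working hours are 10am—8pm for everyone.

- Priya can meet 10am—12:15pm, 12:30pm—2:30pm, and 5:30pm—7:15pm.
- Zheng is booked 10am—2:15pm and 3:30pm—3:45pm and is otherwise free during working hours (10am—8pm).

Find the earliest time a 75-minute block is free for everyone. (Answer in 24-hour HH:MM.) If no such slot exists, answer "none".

Zheng free within 10:00–20:00: 14:15–15:30, 15:45–20:00.
Priya ∩ Zheng: 14:15–14:30, 17:30–19:15.
Windows ≥ 75 min: 17:30–19:15.
Earliest such window starts at 17:30.

17:30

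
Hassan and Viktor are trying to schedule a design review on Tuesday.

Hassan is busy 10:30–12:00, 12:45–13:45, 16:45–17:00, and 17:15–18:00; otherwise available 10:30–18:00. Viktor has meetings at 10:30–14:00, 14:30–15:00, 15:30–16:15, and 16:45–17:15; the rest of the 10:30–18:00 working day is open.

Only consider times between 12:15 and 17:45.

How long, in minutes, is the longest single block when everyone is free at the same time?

30 minutes

Hassan free within 10:30–18:00: 12:00–12:45, 13:45–16:45, 17:00–17:15.
Viktor free within 10:30–18:00: 14:00–14:30, 15:00–15:30, 16:15–16:45, 17:15–18:00.
Hassan ∩ Viktor: 14:00–14:30, 15:00–15:30, 16:15–16:45.
Restricted to 12:15–17:45: 14:00–14:30, 15:00–15:30, 16:15–16:45.
Common window lengths: 30, 30, 30 min; longest is 30.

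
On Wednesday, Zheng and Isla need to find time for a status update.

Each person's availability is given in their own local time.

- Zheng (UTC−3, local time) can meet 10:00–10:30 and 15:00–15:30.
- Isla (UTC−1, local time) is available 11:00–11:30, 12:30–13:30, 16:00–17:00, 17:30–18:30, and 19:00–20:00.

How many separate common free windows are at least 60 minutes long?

Zheng → UTC: 13:00–13:30, 18:00–18:30.
Isla → UTC: 12:00–12:30, 13:30–14:30, 17:00–18:00, 18:30–19:30, 20:00–21:00.
Zheng ∩ Isla: (none).
Windows ≥ 60 min: (none).
That's 0 windows.

0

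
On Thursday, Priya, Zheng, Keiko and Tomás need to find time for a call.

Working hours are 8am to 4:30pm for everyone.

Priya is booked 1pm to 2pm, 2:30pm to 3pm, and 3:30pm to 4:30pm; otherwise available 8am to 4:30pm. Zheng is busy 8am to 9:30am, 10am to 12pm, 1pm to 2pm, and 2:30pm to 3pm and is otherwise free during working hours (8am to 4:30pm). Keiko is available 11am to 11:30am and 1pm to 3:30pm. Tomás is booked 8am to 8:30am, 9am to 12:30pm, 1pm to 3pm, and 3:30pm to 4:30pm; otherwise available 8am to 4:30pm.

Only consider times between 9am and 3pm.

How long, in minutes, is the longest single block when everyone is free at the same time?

Priya free within 08:00–16:30: 08:00–13:00, 14:00–14:30, 15:00–15:30.
Zheng free within 08:00–16:30: 09:30–10:00, 12:00–13:00, 14:00–14:30, 15:00–16:30.
Tomás free within 08:00–16:30: 08:30–09:00, 12:30–13:00, 15:00–15:30.
Priya ∩ Zheng: 09:30–10:00, 12:00–13:00, 14:00–14:30, 15:00–15:30.
Priya ∩ Zheng ∩ Keiko: 14:00–14:30, 15:00–15:30.
Priya ∩ Zheng ∩ Keiko ∩ Tomás: 15:00–15:30.
Restricted to 09:00–15:00: (none).
No common window.

0 minutes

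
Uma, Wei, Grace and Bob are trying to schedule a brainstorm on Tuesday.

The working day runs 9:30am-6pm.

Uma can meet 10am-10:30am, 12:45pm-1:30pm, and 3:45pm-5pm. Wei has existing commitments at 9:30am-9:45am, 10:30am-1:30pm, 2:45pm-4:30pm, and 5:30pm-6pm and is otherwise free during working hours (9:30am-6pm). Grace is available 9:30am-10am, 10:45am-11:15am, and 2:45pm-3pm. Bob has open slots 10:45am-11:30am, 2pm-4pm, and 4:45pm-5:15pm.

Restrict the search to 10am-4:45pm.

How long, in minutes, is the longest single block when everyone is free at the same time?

0 minutes

Wei free within 09:30–18:00: 09:45–10:30, 13:30–14:45, 16:30–17:30.
Uma ∩ Wei: 10:00–10:30, 16:30–17:00.
Uma ∩ Wei ∩ Grace: (none).
Uma ∩ Wei ∩ Grace ∩ Bob: (none).
Restricted to 10:00–16:45: (none).
No common window.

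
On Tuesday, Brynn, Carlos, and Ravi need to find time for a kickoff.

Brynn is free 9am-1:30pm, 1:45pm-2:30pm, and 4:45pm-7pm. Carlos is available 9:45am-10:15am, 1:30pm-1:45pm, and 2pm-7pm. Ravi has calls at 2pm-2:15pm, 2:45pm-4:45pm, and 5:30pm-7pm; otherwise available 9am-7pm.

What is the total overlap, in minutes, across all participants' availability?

Ravi free within 09:00–19:00: 09:00–14:00, 14:15–14:45, 16:45–17:30.
Brynn ∩ Carlos: 09:45–10:15, 14:00–14:30, 16:45–19:00.
Brynn ∩ Carlos ∩ Ravi: 09:45–10:15, 14:15–14:30, 16:45–17:30.
Total common minutes: 30 + 15 + 45 = 90.

90 minutes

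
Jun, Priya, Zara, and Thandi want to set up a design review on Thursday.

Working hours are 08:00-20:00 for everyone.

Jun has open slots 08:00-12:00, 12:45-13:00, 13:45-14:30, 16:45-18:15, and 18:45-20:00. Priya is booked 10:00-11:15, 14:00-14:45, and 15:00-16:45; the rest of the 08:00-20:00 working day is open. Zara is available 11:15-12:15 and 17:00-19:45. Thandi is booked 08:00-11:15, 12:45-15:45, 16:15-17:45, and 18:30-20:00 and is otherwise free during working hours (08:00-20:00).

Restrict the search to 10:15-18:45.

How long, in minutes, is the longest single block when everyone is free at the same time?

45 minutes

Priya free within 08:00–20:00: 08:00–10:00, 11:15–14:00, 14:45–15:00, 16:45–20:00.
Thandi free within 08:00–20:00: 11:15–12:45, 15:45–16:15, 17:45–18:30.
Jun ∩ Priya: 08:00–10:00, 11:15–12:00, 12:45–13:00, 13:45–14:00, 16:45–18:15, 18:45–20:00.
Jun ∩ Priya ∩ Zara: 11:15–12:00, 17:00–18:15, 18:45–19:45.
Jun ∩ Priya ∩ Zara ∩ Thandi: 11:15–12:00, 17:45–18:15.
Restricted to 10:15–18:45: 11:15–12:00, 17:45–18:15.
Common window lengths: 45, 30 min; longest is 45.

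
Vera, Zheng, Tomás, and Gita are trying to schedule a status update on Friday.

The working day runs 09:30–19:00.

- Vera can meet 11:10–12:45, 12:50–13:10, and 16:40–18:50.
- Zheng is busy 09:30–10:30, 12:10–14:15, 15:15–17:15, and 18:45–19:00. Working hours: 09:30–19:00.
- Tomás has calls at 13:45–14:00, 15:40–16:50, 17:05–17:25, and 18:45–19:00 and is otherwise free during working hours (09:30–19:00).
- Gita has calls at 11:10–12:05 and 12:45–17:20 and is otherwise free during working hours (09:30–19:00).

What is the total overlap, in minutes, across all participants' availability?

Zheng free within 09:30–19:00: 10:30–12:10, 14:15–15:15, 17:15–18:45.
Tomás free within 09:30–19:00: 09:30–13:45, 14:00–15:40, 16:50–17:05, 17:25–18:45.
Gita free within 09:30–19:00: 09:30–11:10, 12:05–12:45, 17:20–19:00.
Vera ∩ Zheng: 11:10–12:10, 17:15–18:45.
Vera ∩ Zheng ∩ Tomás: 11:10–12:10, 17:25–18:45.
Vera ∩ Zheng ∩ Tomás ∩ Gita: 12:05–12:10, 17:25–18:45.
Total common minutes: 5 + 80 = 85.

85 minutes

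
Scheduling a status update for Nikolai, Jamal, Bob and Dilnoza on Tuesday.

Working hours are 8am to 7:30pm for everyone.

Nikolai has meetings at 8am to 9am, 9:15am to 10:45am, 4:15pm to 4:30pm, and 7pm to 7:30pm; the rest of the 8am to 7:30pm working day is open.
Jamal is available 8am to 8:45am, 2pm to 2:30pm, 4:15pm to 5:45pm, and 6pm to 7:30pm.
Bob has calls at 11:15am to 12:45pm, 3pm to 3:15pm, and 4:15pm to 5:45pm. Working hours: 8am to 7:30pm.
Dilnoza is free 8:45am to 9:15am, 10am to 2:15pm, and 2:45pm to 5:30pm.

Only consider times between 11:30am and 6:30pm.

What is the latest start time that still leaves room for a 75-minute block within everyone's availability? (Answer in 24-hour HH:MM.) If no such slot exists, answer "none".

Nikolai free within 08:00–19:30: 09:00–09:15, 10:45–16:15, 16:30–19:00.
Bob free within 08:00–19:30: 08:00–11:15, 12:45–15:00, 15:15–16:15, 17:45–19:30.
Nikolai ∩ Jamal: 14:00–14:30, 16:30–17:45, 18:00–19:00.
Nikolai ∩ Jamal ∩ Bob: 14:00–14:30, 18:00–19:00.
Nikolai ∩ Jamal ∩ Bob ∩ Dilnoza: 14:00–14:15.
Restricted to 11:30–18:30: 14:00–14:15.
Windows ≥ 75 min: (none).

none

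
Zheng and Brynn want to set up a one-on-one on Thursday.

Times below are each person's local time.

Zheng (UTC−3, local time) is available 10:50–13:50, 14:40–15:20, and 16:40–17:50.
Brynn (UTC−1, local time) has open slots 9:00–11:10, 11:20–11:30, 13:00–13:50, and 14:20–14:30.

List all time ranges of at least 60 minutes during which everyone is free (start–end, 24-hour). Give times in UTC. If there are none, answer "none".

none

Zheng → UTC: 13:50–16:50, 17:40–18:20, 19:40–20:50.
Brynn → UTC: 10:00–12:10, 12:20–12:30, 14:00–14:50, 15:20–15:30.
Zheng ∩ Brynn: 14:00–14:50, 15:20–15:30.
Windows ≥ 60 min: (none).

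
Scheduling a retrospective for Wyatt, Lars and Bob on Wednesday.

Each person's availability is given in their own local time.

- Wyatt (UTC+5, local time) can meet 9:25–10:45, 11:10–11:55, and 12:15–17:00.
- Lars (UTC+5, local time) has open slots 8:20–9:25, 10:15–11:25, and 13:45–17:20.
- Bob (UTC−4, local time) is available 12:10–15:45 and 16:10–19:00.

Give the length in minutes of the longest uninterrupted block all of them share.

0 minutes

Wyatt → UTC: 04:25–05:45, 06:10–06:55, 07:15–12:00.
Lars → UTC: 03:20–04:25, 05:15–06:25, 08:45–12:20.
Bob → UTC: 16:10–19:45, 20:10–23:00.
Wyatt ∩ Lars: 05:15–05:45, 06:10–06:25, 08:45–12:00.
Wyatt ∩ Lars ∩ Bob: (none).
No common window.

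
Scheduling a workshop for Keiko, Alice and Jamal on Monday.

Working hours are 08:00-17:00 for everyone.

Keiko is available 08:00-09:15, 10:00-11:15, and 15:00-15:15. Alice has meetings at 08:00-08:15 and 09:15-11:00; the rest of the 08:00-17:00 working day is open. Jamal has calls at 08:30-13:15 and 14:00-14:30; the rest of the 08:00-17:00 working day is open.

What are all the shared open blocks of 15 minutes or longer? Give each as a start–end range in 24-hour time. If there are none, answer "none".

Alice free within 08:00–17:00: 08:15–09:15, 11:00–17:00.
Jamal free within 08:00–17:00: 08:00–08:30, 13:15–14:00, 14:30–17:00.
Keiko ∩ Alice: 08:15–09:15, 11:00–11:15, 15:00–15:15.
Keiko ∩ Alice ∩ Jamal: 08:15–08:30, 15:00–15:15.
Windows ≥ 15 min: 08:15–08:30, 15:00–15:15.

08:15–08:30, 15:00–15:15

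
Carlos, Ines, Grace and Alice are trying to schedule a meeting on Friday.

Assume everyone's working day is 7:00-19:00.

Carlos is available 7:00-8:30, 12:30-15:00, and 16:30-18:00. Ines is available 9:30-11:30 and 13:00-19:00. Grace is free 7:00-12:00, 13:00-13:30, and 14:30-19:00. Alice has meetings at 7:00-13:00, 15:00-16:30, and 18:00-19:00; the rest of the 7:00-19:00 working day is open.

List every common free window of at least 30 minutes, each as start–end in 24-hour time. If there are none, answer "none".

Alice free within 07:00–19:00: 13:00–15:00, 16:30–18:00.
Carlos ∩ Ines: 13:00–15:00, 16:30–18:00.
Carlos ∩ Ines ∩ Grace: 13:00–13:30, 14:30–15:00, 16:30–18:00.
Carlos ∩ Ines ∩ Grace ∩ Alice: 13:00–13:30, 14:30–15:00, 16:30–18:00.
Windows ≥ 30 min: 13:00–13:30, 14:30–15:00, 16:30–18:00.

13:00–13:30, 14:30–15:00, 16:30–18:00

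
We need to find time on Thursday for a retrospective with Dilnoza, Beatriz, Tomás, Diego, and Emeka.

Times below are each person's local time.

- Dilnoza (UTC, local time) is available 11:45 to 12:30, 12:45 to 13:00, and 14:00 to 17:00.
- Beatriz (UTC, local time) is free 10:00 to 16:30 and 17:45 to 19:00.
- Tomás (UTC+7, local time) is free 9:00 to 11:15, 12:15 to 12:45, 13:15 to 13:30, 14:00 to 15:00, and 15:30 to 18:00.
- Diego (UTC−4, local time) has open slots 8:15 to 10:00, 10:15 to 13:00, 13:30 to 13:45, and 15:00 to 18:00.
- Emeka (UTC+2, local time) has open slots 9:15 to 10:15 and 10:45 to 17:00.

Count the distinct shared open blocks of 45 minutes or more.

Dilnoza → UTC: 11:45–12:30, 12:45–13:00, 14:00–17:00.
Beatriz → UTC: 10:00–16:30, 17:45–19:00.
Tomás → UTC: 02:00–04:15, 05:15–05:45, 06:15–06:30, 07:00–08:00, 08:30–11:00.
Diego → UTC: 12:15–14:00, 14:15–17:00, 17:30–17:45, 19:00–22:00.
Emeka → UTC: 07:15–08:15, 08:45–15:00.
Dilnoza ∩ Beatriz: 11:45–12:30, 12:45–13:00, 14:00–16:30.
Dilnoza ∩ Beatriz ∩ Tomás: (none).
Dilnoza ∩ Beatriz ∩ Tomás ∩ Diego: (none).
Dilnoza ∩ Beatriz ∩ Tomás ∩ Diego ∩ Emeka: (none).
Windows ≥ 45 min: (none).
That's 0 windows.

0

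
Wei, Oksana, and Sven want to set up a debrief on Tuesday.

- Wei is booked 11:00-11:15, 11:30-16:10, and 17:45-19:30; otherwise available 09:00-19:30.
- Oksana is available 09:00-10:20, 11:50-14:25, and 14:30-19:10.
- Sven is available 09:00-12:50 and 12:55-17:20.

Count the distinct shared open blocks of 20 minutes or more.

2

Wei free within 09:00–19:30: 09:00–11:00, 11:15–11:30, 16:10–17:45.
Wei ∩ Oksana: 09:00–10:20, 16:10–17:45.
Wei ∩ Oksana ∩ Sven: 09:00–10:20, 16:10–17:20.
Windows ≥ 20 min: 09:00–10:20, 16:10–17:20.
That's 2 windows.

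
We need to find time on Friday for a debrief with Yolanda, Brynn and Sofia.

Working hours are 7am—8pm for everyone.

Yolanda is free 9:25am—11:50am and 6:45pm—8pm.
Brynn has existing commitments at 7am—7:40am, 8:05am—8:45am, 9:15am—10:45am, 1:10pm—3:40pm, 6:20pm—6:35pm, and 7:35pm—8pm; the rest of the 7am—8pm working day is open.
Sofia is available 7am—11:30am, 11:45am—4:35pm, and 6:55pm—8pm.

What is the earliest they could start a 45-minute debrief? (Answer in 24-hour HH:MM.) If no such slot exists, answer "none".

10:45

Brynn free within 07:00–20:00: 07:40–08:05, 08:45–09:15, 10:45–13:10, 15:40–18:20, 18:35–19:35.
Yolanda ∩ Brynn: 10:45–11:50, 18:45–19:35.
Yolanda ∩ Brynn ∩ Sofia: 10:45–11:30, 11:45–11:50, 18:55–19:35.
Windows ≥ 45 min: 10:45–11:30.
Earliest such window starts at 10:45.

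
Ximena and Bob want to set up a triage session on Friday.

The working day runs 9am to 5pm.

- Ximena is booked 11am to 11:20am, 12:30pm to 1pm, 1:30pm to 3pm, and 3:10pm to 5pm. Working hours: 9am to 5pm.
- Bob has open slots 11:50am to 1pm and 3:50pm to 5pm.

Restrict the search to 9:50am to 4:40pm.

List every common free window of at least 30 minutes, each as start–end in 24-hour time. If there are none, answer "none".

11:50–12:30

Ximena free within 09:00–17:00: 09:00–11:00, 11:20–12:30, 13:00–13:30, 15:00–15:10.
Ximena ∩ Bob: 11:50–12:30.
Restricted to 09:50–16:40: 11:50–12:30.
Windows ≥ 30 min: 11:50–12:30.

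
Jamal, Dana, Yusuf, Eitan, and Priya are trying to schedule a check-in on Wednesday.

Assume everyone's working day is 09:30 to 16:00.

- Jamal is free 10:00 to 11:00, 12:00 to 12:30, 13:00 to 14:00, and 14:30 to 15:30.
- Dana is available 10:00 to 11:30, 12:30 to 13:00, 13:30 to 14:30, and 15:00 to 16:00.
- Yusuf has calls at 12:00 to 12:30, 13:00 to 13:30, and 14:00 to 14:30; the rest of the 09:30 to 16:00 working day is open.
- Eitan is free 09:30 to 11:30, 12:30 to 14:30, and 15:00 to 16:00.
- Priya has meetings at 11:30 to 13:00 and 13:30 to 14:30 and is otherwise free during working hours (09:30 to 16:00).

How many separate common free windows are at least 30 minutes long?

Yusuf free within 09:30–16:00: 09:30–12:00, 12:30–13:00, 13:30–14:00, 14:30–16:00.
Priya free within 09:30–16:00: 09:30–11:30, 13:00–13:30, 14:30–16:00.
Jamal ∩ Dana: 10:00–11:00, 13:30–14:00, 15:00–15:30.
Jamal ∩ Dana ∩ Yusuf: 10:00–11:00, 13:30–14:00, 15:00–15:30.
Jamal ∩ Dana ∩ Yusuf ∩ Eitan: 10:00–11:00, 13:30–14:00, 15:00–15:30.
Jamal ∩ Dana ∩ Yusuf ∩ Eitan ∩ Priya: 10:00–11:00, 15:00–15:30.
Windows ≥ 30 min: 10:00–11:00, 15:00–15:30.
That's 2 windows.

2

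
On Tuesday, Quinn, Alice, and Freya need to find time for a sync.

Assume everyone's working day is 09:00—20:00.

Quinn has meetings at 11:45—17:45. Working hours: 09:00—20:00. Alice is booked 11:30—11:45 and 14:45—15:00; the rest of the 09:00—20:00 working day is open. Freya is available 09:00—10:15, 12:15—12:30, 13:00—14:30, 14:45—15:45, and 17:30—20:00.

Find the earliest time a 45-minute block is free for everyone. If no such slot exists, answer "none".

Quinn free within 09:00–20:00: 09:00–11:45, 17:45–20:00.
Alice free within 09:00–20:00: 09:00–11:30, 11:45–14:45, 15:00–20:00.
Quinn ∩ Alice: 09:00–11:30, 17:45–20:00.
Quinn ∩ Alice ∩ Freya: 09:00–10:15, 17:45–20:00.
Windows ≥ 45 min: 09:00–10:15, 17:45–20:00.
Earliest such window starts at 09:00.

09:00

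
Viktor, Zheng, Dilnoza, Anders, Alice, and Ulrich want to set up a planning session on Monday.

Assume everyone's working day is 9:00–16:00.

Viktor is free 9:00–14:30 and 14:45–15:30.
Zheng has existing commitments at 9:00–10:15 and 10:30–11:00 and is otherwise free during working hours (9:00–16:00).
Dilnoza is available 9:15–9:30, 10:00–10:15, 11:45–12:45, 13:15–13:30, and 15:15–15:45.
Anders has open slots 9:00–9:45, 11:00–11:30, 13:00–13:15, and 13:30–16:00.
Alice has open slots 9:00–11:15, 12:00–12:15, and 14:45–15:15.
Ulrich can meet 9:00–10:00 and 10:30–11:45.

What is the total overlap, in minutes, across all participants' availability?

Zheng free within 09:00–16:00: 10:15–10:30, 11:00–16:00.
Viktor ∩ Zheng: 10:15–10:30, 11:00–14:30, 14:45–15:30.
Viktor ∩ Zheng ∩ Dilnoza: 11:45–12:45, 13:15–13:30, 15:15–15:30.
Viktor ∩ Zheng ∩ Dilnoza ∩ Anders: 15:15–15:30.
Viktor ∩ Zheng ∩ Dilnoza ∩ Anders ∩ Alice: (none).
Viktor ∩ Zheng ∩ Dilnoza ∩ Anders ∩ Alice ∩ Ulrich: (none).
Total common minutes: 0.

0 minutes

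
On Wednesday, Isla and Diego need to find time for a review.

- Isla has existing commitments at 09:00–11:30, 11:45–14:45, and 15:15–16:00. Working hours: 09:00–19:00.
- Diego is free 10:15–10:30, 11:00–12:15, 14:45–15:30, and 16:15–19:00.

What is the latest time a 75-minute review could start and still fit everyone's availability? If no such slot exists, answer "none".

Isla free within 09:00–19:00: 11:30–11:45, 14:45–15:15, 16:00–19:00.
Isla ∩ Diego: 11:30–11:45, 14:45–15:15, 16:15–19:00.
Windows ≥ 75 min: 16:15–19:00.
Latest start in the last window 16:15–19:00 is 19:00 − 75 min = 17:45.

17:45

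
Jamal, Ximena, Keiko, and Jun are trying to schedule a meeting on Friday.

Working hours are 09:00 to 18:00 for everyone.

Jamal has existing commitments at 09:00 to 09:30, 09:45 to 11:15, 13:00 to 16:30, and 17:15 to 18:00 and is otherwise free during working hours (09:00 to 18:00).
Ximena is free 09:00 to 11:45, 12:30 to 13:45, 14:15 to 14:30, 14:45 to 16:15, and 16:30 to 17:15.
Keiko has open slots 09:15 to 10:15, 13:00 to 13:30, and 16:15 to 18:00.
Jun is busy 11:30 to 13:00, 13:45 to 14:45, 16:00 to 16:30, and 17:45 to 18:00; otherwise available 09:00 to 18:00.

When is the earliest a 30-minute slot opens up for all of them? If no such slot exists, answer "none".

Jamal free within 09:00–18:00: 09:30–09:45, 11:15–13:00, 16:30–17:15.
Jun free within 09:00–18:00: 09:00–11:30, 13:00–13:45, 14:45–16:00, 16:30–17:45.
Jamal ∩ Ximena: 09:30–09:45, 11:15–11:45, 12:30–13:00, 16:30–17:15.
Jamal ∩ Ximena ∩ Keiko: 09:30–09:45, 16:30–17:15.
Jamal ∩ Ximena ∩ Keiko ∩ Jun: 09:30–09:45, 16:30–17:15.
Windows ≥ 30 min: 16:30–17:15.
Earliest such window starts at 16:30.

16:30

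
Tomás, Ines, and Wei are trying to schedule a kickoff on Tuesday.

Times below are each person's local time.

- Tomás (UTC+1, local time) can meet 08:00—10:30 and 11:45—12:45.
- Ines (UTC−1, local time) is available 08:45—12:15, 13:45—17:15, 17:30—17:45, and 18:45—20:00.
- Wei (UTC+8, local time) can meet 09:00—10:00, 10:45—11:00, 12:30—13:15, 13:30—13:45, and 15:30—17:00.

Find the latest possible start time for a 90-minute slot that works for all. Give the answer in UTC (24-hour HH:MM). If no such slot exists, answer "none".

none

Tomás → UTC: 07:00–09:30, 10:45–11:45.
Ines → UTC: 09:45–13:15, 14:45–18:15, 18:30–18:45, 19:45–21:00.
Wei → UTC: 01:00–02:00, 02:45–03:00, 04:30–05:15, 05:30–05:45, 07:30–09:00.
Tomás ∩ Ines: 10:45–11:45.
Tomás ∩ Ines ∩ Wei: (none).
Windows ≥ 90 min: (none).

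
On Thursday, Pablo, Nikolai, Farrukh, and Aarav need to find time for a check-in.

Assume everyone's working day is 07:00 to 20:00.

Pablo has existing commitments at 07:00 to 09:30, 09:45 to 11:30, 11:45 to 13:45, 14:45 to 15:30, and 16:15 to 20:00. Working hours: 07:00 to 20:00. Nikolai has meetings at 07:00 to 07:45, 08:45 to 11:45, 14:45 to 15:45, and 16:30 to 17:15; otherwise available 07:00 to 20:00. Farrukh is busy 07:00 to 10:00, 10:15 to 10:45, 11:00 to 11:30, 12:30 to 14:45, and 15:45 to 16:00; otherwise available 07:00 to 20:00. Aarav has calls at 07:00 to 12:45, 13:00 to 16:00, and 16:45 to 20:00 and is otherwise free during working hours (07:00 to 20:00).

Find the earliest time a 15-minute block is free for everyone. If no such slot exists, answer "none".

Pablo free within 07:00–20:00: 09:30–09:45, 11:30–11:45, 13:45–14:45, 15:30–16:15.
Nikolai free within 07:00–20:00: 07:45–08:45, 11:45–14:45, 15:45–16:30, 17:15–20:00.
Farrukh free within 07:00–20:00: 10:00–10:15, 10:45–11:00, 11:30–12:30, 14:45–15:45, 16:00–20:00.
Aarav free within 07:00–20:00: 12:45–13:00, 16:00–16:45.
Pablo ∩ Nikolai: 13:45–14:45, 15:45–16:15.
Pablo ∩ Nikolai ∩ Farrukh: 16:00–16:15.
Pablo ∩ Nikolai ∩ Farrukh ∩ Aarav: 16:00–16:15.
Windows ≥ 15 min: 16:00–16:15.
Earliest such window starts at 16:00.

16:00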